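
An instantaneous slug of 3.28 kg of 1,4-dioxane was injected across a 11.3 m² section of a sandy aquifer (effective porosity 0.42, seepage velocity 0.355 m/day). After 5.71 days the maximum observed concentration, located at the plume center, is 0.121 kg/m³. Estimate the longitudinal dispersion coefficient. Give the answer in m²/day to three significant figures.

At the plume center C_max = M/(n_e·A·√(4πDt)), so D = M²/(4πt·(n_e·A·C_max)²).
n_e·A·C_max = 0.42 × 11.3 × 0.121 = 0.5743 kg/m.
D = 3.28²/(4π × 5.71 × 0.5743²) = 0.455 m²/day.

0.455 m²/day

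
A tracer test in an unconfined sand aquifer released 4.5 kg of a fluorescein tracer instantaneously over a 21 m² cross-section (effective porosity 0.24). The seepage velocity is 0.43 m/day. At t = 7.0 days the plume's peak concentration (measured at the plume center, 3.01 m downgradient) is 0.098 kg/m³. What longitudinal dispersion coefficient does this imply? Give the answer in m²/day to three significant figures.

0.944 m²/day

At the plume center C_max = M/(n_e·A·√(4πDt)), so D = M²/(4πt·(n_e·A·C_max)²).
n_e·A·C_max = 0.24 × 21 × 0.098 = 0.4939 kg/m.
D = 4.5²/(4π × 7.0 × 0.4939²) = 0.944 m²/day.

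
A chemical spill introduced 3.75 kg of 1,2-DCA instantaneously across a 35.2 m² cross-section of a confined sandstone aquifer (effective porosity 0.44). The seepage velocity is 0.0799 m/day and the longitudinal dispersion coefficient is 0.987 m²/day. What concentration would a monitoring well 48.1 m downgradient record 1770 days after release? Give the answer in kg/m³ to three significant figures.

0.000470 kg/m³

For an instantaneous plane source, C(x,t) = M/(n_e·A·√(4πDt)) · exp(−(x−vt)²/(4Dt)), with n_e·A the pore (flow) area.
Plume center vt = 0.0799 × 1770 = 141.423 m, so the well at 48.1 m is 93.323 m upgradient of the peak.
√(4πDt) = 148.2 m, giving peak height M/(n_e·A·√(4πDt)) = 3.75/(0.44 × 35.2 × 148.2) = 0.001634 kg/m³.
(x−vt)²/(4Dt) = (-93.323)²/(4 × 0.987 × 1770) = 1.246; exp(−1.246) = 0.2877.
C = 0.001634 × 0.2877 = 0.000470 kg/m³.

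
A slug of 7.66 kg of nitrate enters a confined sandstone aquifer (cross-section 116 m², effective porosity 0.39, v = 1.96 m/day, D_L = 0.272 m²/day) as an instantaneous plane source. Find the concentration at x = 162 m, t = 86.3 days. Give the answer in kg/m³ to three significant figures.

For an instantaneous plane source, C(x,t) = M/(n_e·A·√(4πDt)) · exp(−(x−vt)²/(4Dt)), with n_e·A the pore (flow) area.
Plume center vt = 1.96 × 86.3 = 169.148 m, so the well at 162 m is 7.148 m upgradient of the peak.
√(4πDt) = 17.17 m, giving peak height M/(n_e·A·√(4πDt)) = 7.66/(0.39 × 116 × 17.17) = 0.009861 kg/m³.
(x−vt)²/(4Dt) = (-7.148)²/(4 × 0.272 × 86.3) = 0.5442; exp(−0.5442) = 0.5803.
C = 0.009861 × 0.5803 = 0.00572 kg/m³.

0.00572 kg/m³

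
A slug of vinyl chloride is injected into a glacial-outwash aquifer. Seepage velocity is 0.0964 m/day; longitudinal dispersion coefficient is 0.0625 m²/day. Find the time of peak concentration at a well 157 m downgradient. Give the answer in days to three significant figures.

For the 1D instantaneous-source solution, setting ∂C/∂t = 0 at fixed x gives v²t² + 2Dt − x² = 0, so t = (√(D² + v²x²) − D)/v².
√(D² + v²x²) = √(0.0625² + 0.0964² × 157²) = 15.13; v² = 0.00929296.
t = (15.13 − 0.0625)/0.00929296 = 1620 days (vs. the pure-advection estimate x/v = 1630 d).

1620 days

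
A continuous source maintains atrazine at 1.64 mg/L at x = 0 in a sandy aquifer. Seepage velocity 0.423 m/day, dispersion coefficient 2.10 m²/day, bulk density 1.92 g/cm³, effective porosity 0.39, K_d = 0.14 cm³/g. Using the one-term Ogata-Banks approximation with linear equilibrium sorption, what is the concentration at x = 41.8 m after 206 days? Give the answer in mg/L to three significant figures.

1.09 mg/L

Retardation factor R = 1 + ρ_b·K_d/n = 1 + 1.92 × 0.14/0.39 = 1.689.
Sorption retards both mechanisms: v_R = v/R = 0.2504 m/day, D_R = D/R = 1.243 m²/day.
v_R·t = 0.2504 × 206 = 51.5824 m; 2√(D_R t) = 32.00 m; argument = (41.8 − 51.5824)/32.00 = -0.3057.
C = C₀ × ½·erfc(-0.3057) = 1.64 × 0.6672 = 1.09 mg/L.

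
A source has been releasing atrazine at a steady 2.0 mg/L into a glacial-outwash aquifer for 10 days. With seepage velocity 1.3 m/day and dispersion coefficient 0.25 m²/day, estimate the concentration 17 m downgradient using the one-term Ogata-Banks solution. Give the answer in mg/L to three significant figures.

0.0736 mg/L

For a continuous step input, C/C₀ ≈ ½·erfc((x−vt)/(2√(Dt))).
vt = 1.3 × 10 = 13 m and 2√(Dt) = 2√(0.25 × 10) = 3.162 m.
Argument (x−vt)/(2√(Dt)) = (17 − 13)/3.162 = 1.265; ½·erfc(1.265) = 0.03681.
C = 2.0 × 0.03681 = 0.0736 mg/L.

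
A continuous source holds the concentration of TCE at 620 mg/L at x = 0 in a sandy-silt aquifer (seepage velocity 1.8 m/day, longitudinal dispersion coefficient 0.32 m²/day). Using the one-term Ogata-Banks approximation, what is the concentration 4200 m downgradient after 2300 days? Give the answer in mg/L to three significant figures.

For a continuous step input, C/C₀ ≈ ½·erfc((x−vt)/(2√(Dt))).
vt = 1.8 × 2300 = 4140 m and 2√(Dt) = 2√(0.32 × 2300) = 54.26 m.
Argument (x−vt)/(2√(Dt)) = (4200 − 4140)/54.26 = 1.106; ½·erfc(1.106) = 0.05889.
C = 620 × 0.05889 = 36.5 mg/L.

36.5 mg/L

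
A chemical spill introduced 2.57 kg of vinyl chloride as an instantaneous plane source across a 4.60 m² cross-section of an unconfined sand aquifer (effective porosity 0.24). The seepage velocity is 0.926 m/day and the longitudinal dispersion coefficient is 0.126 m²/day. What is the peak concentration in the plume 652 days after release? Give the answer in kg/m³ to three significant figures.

The peak of an instantaneous 1D plume sits at x = vt; there the Gaussian factor is 1 and C_max = M/(n_e·A·√(4πDt)), where n_e·A is the pore area the mass is dissolved in.
√(4πDt) = √(4π × 0.126 × 652) = 32.13 m, so C_max = 2.57/(0.24 × 4.60 × 32.13) = 0.0725 kg/m³.

0.0725 kg/m³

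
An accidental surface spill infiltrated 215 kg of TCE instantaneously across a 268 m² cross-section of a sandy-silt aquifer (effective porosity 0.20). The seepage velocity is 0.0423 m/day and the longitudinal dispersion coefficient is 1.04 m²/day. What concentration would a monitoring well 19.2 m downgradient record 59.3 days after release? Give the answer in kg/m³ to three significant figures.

0.0466 kg/m³

For an instantaneous plane source, C(x,t) = M/(n_e·A·√(4πDt)) · exp(−(x−vt)²/(4Dt)), with n_e·A the pore (flow) area.
Plume center vt = 0.0423 × 59.3 = 2.50839 m, so the well at 19.2 m is 16.69161 m downgradient of the peak.
√(4πDt) = 27.84 m, giving peak height M/(n_e·A·√(4πDt)) = 215/(0.20 × 268 × 27.84) = 0.1441 kg/m³.
(x−vt)²/(4Dt) = (16.69161)²/(4 × 1.04 × 59.3) = 1.129; exp(−1.129) = 0.3234.
C = 0.1441 × 0.3234 = 0.0466 kg/m³.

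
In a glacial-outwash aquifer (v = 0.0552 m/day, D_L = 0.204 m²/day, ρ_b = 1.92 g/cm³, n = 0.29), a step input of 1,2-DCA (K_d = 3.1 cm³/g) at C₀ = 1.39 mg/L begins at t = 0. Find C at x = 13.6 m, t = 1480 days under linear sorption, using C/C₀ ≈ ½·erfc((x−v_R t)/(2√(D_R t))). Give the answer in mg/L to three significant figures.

Retardation factor R = 1 + ρ_b·K_d/n = 1 + 1.92 × 3.1/0.29 = 21.52.
Sorption retards both mechanisms: v_R = v/R = 0.002565 m/day, D_R = D/R = 0.009480 m²/day.
v_R·t = 0.002565 × 1480 = 3.7962 m; 2√(D_R t) = 7.491 m; argument = (13.6 − 3.7962)/7.491 = 1.309.
C = C₀ × ½·erfc(1.309) = 1.39 × 0.03207 = 0.0446 mg/L.

0.0446 mg/L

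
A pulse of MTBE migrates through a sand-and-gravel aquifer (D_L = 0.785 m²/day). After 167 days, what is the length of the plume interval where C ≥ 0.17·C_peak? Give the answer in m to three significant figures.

61.0 m

The plume is Gaussian with σ = √(2Dt) = √(2 × 0.785 × 167) = 16.19 m.
C/C_peak = exp(−Δx²/(2σ²)) = 0.17 ⇒ Δx = σ·√(−2 ln 0.17) = 16.19 × 1.883 = 30.49 m.
Width = 2Δx = 61.0 m.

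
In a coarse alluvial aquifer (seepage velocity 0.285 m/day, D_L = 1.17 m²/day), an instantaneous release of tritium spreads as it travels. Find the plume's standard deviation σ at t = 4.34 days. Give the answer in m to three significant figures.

Dispersive spreading gives a Gaussian with σ² = 2Dt; advection only shifts the center.
σ = √(2 × 1.17 × 4.34) = 3.19 m.

3.19 m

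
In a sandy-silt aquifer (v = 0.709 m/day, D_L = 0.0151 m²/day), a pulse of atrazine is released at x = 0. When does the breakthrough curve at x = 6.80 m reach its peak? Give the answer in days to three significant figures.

9.56 days

For the 1D instantaneous-source solution, setting ∂C/∂t = 0 at fixed x gives v²t² + 2Dt − x² = 0, so t = (√(D² + v²x²) − D)/v².
√(D² + v²x²) = √(0.0151² + 0.709² × 6.80²) = 4.821; v² = 0.502681.
t = (4.821 − 0.0151)/0.502681 = 9.56 days (vs. the pure-advection estimate x/v = 9.59 d).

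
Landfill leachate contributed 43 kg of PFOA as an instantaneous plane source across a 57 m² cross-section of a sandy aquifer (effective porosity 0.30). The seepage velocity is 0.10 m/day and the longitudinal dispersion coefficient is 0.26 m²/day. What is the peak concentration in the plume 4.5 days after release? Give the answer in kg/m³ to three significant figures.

0.656 kg/m³

The peak of an instantaneous 1D plume sits at x = vt; there the Gaussian factor is 1 and C_max = M/(n_e·A·√(4πDt)), where n_e·A is the pore area the mass is dissolved in.
√(4πDt) = √(4π × 0.26 × 4.5) = 3.834 m, so C_max = 43/(0.30 × 57 × 3.834) = 0.656 kg/m³.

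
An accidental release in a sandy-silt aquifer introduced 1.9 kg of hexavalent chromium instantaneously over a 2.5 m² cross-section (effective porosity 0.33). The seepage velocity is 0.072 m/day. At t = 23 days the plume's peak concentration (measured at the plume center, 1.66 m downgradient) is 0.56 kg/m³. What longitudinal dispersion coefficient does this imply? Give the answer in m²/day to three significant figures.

0.0585 m²/day

At the plume center C_max = M/(n_e·A·√(4πDt)), so D = M²/(4πt·(n_e·A·C_max)²).
n_e·A·C_max = 0.33 × 2.5 × 0.56 = 0.4620 kg/m.
D = 1.9²/(4π × 23 × 0.4620²) = 0.0585 m²/day.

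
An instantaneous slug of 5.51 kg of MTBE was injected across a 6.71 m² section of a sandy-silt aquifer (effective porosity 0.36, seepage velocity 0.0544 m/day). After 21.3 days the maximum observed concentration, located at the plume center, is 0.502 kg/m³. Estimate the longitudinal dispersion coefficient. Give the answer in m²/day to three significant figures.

0.0771 m²/day

At the plume center C_max = M/(n_e·A·√(4πDt)), so D = M²/(4πt·(n_e·A·C_max)²).
n_e·A·C_max = 0.36 × 6.71 × 0.502 = 1.213 kg/m.
D = 5.51²/(4π × 21.3 × 1.213²) = 0.0771 m²/day.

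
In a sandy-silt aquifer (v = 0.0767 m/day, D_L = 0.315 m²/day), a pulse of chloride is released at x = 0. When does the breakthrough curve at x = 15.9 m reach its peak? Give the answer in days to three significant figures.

161 days

For the 1D instantaneous-source solution, setting ∂C/∂t = 0 at fixed x gives v²t² + 2Dt − x² = 0, so t = (√(D² + v²x²) − D)/v².
√(D² + v²x²) = √(0.315² + 0.0767² × 15.9²) = 1.260; v² = 0.00588289.
t = (1.260 − 0.315)/0.00588289 = 161 days (vs. the pure-advection estimate x/v = 207 d).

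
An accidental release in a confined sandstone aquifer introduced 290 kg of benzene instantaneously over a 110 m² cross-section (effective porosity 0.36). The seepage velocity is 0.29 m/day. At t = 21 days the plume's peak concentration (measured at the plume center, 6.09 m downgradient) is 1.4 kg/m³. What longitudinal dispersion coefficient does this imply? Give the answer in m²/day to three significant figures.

At the plume center C_max = M/(n_e·A·√(4πDt)), so D = M²/(4πt·(n_e·A·C_max)²).
n_e·A·C_max = 0.36 × 110 × 1.4 = 55.44 kg/m.
D = 290²/(4π × 21 × 55.44²) = 0.104 m²/day.

0.104 m²/day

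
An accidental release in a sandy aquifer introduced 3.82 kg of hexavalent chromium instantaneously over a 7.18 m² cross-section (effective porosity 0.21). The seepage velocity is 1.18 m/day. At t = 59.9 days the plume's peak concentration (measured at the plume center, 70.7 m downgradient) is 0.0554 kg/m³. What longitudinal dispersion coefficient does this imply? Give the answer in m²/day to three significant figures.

At the plume center C_max = M/(n_e·A·√(4πDt)), so D = M²/(4πt·(n_e·A·C_max)²).
n_e·A·C_max = 0.21 × 7.18 × 0.0554 = 0.08353 kg/m.
D = 3.82²/(4π × 59.9 × 0.08353²) = 2.78 m²/day.

2.78 m²/day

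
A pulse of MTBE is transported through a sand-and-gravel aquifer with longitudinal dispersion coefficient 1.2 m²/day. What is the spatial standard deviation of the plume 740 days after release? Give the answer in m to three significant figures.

Dispersive spreading gives a Gaussian with σ² = 2Dt; advection only shifts the center.
σ = √(2 × 1.2 × 740) = 42.1 m.

42.1 m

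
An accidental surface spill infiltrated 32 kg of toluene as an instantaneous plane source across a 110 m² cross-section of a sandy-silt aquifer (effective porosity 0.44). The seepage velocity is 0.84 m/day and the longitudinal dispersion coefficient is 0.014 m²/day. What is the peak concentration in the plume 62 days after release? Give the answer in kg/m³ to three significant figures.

The peak of an instantaneous 1D plume sits at x = vt; there the Gaussian factor is 1 and C_max = M/(n_e·A·√(4πDt)), where n_e·A is the pore area the mass is dissolved in.
√(4πDt) = √(4π × 0.014 × 62) = 3.303 m, so C_max = 32/(0.44 × 110 × 3.303) = 0.200 kg/m³.

0.200 kg/m³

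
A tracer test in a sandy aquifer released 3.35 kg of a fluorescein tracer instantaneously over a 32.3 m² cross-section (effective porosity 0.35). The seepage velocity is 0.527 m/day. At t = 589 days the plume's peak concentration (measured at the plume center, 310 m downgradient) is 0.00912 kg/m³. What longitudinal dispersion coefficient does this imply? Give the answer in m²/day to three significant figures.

At the plume center C_max = M/(n_e·A·√(4πDt)), so D = M²/(4πt·(n_e·A·C_max)²).
n_e·A·C_max = 0.35 × 32.3 × 0.00912 = 0.1031 kg/m.
D = 3.35²/(4π × 589 × 0.1031²) = 0.143 m²/day.

0.143 m²/day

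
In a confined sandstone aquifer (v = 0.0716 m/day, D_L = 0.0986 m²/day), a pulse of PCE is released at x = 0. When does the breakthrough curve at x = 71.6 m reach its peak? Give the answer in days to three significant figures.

For the 1D instantaneous-source solution, setting ∂C/∂t = 0 at fixed x gives v²t² + 2Dt − x² = 0, so t = (√(D² + v²x²) − D)/v².
√(D² + v²x²) = √(0.0986² + 0.0716² × 71.6²) = 5.128; v² = 0.00512656.
t = (5.128 − 0.0986)/0.00512656 = 981 days (vs. the pure-advection estimate x/v = 1000 d).

981 days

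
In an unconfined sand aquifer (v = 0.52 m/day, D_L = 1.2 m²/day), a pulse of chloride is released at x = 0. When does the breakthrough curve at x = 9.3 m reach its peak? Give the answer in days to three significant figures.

14.0 days

For the 1D instantaneous-source solution, setting ∂C/∂t = 0 at fixed x gives v²t² + 2Dt − x² = 0, so t = (√(D² + v²x²) − D)/v².
√(D² + v²x²) = √(1.2² + 0.52² × 9.3²) = 4.983; v² = 0.2704.
t = (4.983 − 1.2)/0.2704 = 14.0 days (vs. the pure-advection estimate x/v = 17.9 d).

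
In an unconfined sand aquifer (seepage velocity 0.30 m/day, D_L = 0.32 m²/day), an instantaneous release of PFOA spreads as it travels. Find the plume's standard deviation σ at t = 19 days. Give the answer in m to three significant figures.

Dispersive spreading gives a Gaussian with σ² = 2Dt; advection only shifts the center.
σ = √(2 × 0.32 × 19) = 3.49 m.

3.49 m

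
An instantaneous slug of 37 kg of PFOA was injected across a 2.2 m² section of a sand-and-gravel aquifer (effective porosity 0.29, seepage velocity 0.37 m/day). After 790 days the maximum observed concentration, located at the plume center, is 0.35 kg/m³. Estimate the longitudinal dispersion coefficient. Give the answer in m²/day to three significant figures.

2.77 m²/day

At the plume center C_max = M/(n_e·A·√(4πDt)), so D = M²/(4πt·(n_e·A·C_max)²).
n_e·A·C_max = 0.29 × 2.2 × 0.35 = 0.2233 kg/m.
D = 37²/(4π × 790 × 0.2233²) = 2.77 m²/day.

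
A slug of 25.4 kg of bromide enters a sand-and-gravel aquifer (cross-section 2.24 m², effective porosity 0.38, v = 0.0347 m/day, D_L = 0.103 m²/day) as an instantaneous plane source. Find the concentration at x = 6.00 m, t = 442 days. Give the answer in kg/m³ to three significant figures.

0.773 kg/m³

For an instantaneous plane source, C(x,t) = M/(n_e·A·√(4πDt)) · exp(−(x−vt)²/(4Dt)), with n_e·A the pore (flow) area.
Plume center vt = 0.0347 × 442 = 15.3374 m, so the well at 6.00 m is 9.3374 m upgradient of the peak.
√(4πDt) = 23.92 m, giving peak height M/(n_e·A·√(4πDt)) = 25.4/(0.38 × 2.24 × 23.92) = 1.248 kg/m³.
(x−vt)²/(4Dt) = (-9.3374)²/(4 × 0.103 × 442) = 0.4788; exp(−0.4788) = 0.6195.
C = 1.248 × 0.6195 = 0.773 kg/m³.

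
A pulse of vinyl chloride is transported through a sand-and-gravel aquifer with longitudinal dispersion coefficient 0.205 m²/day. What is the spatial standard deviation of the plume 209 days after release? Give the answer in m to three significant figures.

Dispersive spreading gives a Gaussian with σ² = 2Dt; advection only shifts the center.
σ = √(2 × 0.205 × 209) = 9.26 m.

9.26 m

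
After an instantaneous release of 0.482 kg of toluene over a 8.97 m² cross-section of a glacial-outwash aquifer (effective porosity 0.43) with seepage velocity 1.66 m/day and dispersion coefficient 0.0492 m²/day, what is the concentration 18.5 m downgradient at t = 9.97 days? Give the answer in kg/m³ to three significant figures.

0.00725 kg/m³

For an instantaneous plane source, C(x,t) = M/(n_e·A·√(4πDt)) · exp(−(x−vt)²/(4Dt)), with n_e·A the pore (flow) area.
Plume center vt = 1.66 × 9.97 = 16.5502 m, so the well at 18.5 m is 1.9498 m downgradient of the peak.
√(4πDt) = 2.483 m, giving peak height M/(n_e·A·√(4πDt)) = 0.482/(0.43 × 8.97 × 2.483) = 0.05033 kg/m³.
(x−vt)²/(4Dt) = (1.9498)²/(4 × 0.0492 × 9.97) = 1.938; exp(−1.938) = 0.1440.
C = 0.05033 × 0.1440 = 0.00725 kg/m³.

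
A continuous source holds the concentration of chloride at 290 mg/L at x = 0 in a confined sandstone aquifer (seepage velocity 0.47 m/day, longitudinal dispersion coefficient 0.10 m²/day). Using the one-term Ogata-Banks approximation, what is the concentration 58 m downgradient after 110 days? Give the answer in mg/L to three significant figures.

26.0 mg/L

For a continuous step input, C/C₀ ≈ ½·erfc((x−vt)/(2√(Dt))).
vt = 0.47 × 110 = 51.7 m and 2√(Dt) = 2√(0.10 × 110) = 6.633 m.
Argument (x−vt)/(2√(Dt)) = (58 − 51.7)/6.633 = 0.9498; ½·erfc(0.9498) = 0.08960.
C = 290 × 0.08960 = 26.0 mg/L.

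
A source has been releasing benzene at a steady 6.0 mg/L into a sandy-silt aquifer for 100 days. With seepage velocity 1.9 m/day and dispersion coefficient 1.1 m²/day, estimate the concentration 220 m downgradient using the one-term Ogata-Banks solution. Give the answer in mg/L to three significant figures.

0.129 mg/L

For a continuous step input, C/C₀ ≈ ½·erfc((x−vt)/(2√(Dt))).
vt = 1.9 × 100 = 190 m and 2√(Dt) = 2√(1.1 × 100) = 20.98 m.
Argument (x−vt)/(2√(Dt)) = (220 − 190)/20.98 = 1.430; ½·erfc(1.430) = 0.02157.
C = 6.0 × 0.02157 = 0.129 mg/L.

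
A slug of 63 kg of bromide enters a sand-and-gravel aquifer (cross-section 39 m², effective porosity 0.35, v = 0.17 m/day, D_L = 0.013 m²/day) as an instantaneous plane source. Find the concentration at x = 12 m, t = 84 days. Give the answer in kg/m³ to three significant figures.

0.379 kg/m³

For an instantaneous plane source, C(x,t) = M/(n_e·A·√(4πDt)) · exp(−(x−vt)²/(4Dt)), with n_e·A the pore (flow) area.
Plume center vt = 0.17 × 84 = 14.28 m, so the well at 12 m is 2.28 m upgradient of the peak.
√(4πDt) = 3.704 m, giving peak height M/(n_e·A·√(4πDt)) = 63/(0.35 × 39 × 3.704) = 1.246 kg/m³.
(x−vt)²/(4Dt) = (-2.28)²/(4 × 0.013 × 84) = 1.190; exp(−1.190) = 0.3042.
C = 1.246 × 0.3042 = 0.379 kg/m³.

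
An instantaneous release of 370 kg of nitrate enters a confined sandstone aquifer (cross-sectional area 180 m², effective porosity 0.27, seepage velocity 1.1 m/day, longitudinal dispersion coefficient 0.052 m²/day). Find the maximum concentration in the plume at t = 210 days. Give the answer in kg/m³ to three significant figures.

The peak of an instantaneous 1D plume sits at x = vt; there the Gaussian factor is 1 and C_max = M/(n_e·A·√(4πDt)), where n_e·A is the pore area the mass is dissolved in.
√(4πDt) = √(4π × 0.052 × 210) = 11.71 m, so C_max = 370/(0.27 × 180 × 11.71) = 0.650 kg/m³.

0.650 kg/m³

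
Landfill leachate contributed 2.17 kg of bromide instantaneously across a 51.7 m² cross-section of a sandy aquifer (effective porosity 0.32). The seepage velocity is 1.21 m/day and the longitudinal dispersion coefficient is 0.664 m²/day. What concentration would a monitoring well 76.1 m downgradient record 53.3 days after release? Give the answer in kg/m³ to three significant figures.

0.00240 kg/m³

For an instantaneous plane source, C(x,t) = M/(n_e·A·√(4πDt)) · exp(−(x−vt)²/(4Dt)), with n_e·A the pore (flow) area.
Plume center vt = 1.21 × 53.3 = 64.493 m, so the well at 76.1 m is 11.607 m downgradient of the peak.
√(4πDt) = 21.09 m, giving peak height M/(n_e·A·√(4πDt)) = 2.17/(0.32 × 51.7 × 21.09) = 0.006219 kg/m³.
(x−vt)²/(4Dt) = (11.607)²/(4 × 0.664 × 53.3) = 0.9517; exp(−0.9517) = 0.3861.
C = 0.006219 × 0.3861 = 0.00240 kg/m³.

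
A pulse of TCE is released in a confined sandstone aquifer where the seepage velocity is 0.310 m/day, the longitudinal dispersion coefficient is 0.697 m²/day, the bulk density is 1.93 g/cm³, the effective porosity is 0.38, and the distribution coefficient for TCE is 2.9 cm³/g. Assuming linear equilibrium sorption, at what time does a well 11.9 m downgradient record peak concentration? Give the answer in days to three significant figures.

Retardation factor R = 1 + ρ_b·K_d/n = 1 + 1.93 × 2.9/0.38 = 15.73.
Sorption retards both mechanisms: v_R = v/R = 0.01971 m/day, D_R = D/R = 0.04431 m²/day.
Peak time from v_R²t² + 2D_R t − x² = 0: t = (√(D_R² + v_R²x²) − D_R)/v_R².
√(D_R² + v_R²x²) = √(0.04431² + 0.01971² × 11.9²) = 0.2387; v_R² = 0.0003885.
t = (0.2387 − 0.04431)/0.0003885 = 500 days.

500 days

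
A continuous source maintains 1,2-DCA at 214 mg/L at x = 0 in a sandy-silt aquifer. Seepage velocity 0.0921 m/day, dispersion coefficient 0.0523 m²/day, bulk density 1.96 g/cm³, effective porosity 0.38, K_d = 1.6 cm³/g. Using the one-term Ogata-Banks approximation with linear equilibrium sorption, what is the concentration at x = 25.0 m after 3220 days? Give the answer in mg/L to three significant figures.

Retardation factor R = 1 + ρ_b·K_d/n = 1 + 1.96 × 1.6/0.38 = 9.253.
Sorption retards both mechanisms: v_R = v/R = 0.009954 m/day, D_R = D/R = 0.005652 m²/day.
v_R·t = 0.009954 × 3220 = 32.05188 m; 2√(D_R t) = 8.532 m; argument = (25.0 − 32.05188)/8.532 = -0.8265.
C = C₀ × ½·erfc(-0.8265) = 214 × 0.8788 = 188 mg/L.

188 mg/L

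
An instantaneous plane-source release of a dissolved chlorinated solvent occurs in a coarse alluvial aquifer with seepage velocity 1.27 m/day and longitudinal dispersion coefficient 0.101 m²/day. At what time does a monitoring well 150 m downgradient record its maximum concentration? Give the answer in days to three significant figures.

118 days

For the 1D instantaneous-source solution, setting ∂C/∂t = 0 at fixed x gives v²t² + 2Dt − x² = 0, so t = (√(D² + v²x²) − D)/v².
√(D² + v²x²) = √(0.101² + 1.27² × 150²) = 190.5; v² = 1.6129.
t = (190.5 − 0.101)/1.6129 = 118 days (vs. the pure-advection estimate x/v = 118 d).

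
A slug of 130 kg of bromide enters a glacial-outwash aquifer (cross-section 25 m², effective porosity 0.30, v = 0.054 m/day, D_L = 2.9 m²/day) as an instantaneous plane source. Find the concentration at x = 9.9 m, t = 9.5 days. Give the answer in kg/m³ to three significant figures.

For an instantaneous plane source, C(x,t) = M/(n_e·A·√(4πDt)) · exp(−(x−vt)²/(4Dt)), with n_e·A the pore (flow) area.
Plume center vt = 0.054 × 9.5 = 0.513 m, so the well at 9.9 m is 9.387 m downgradient of the peak.
√(4πDt) = 18.61 m, giving peak height M/(n_e·A·√(4πDt)) = 130/(0.30 × 25 × 18.61) = 0.9314 kg/m³.
(x−vt)²/(4Dt) = (9.387)²/(4 × 2.9 × 9.5) = 0.7996; exp(−0.7996) = 0.4495.
C = 0.9314 × 0.4495 = 0.419 kg/m³.

0.419 kg/m³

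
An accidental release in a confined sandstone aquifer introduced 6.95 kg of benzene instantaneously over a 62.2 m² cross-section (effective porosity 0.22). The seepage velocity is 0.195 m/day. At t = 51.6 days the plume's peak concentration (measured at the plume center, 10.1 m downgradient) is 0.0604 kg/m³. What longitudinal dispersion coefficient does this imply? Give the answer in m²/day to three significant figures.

At the plume center C_max = M/(n_e·A·√(4πDt)), so D = M²/(4πt·(n_e·A·C_max)²).
n_e·A·C_max = 0.22 × 62.2 × 0.0604 = 0.8265 kg/m.
D = 6.95²/(4π × 51.6 × 0.8265²) = 0.109 m²/day.

0.109 m²/day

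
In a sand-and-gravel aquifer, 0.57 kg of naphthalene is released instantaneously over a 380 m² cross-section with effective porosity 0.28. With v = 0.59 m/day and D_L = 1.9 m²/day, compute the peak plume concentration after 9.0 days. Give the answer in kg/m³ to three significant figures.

The peak of an instantaneous 1D plume sits at x = vt; there the Gaussian factor is 1 and C_max = M/(n_e·A·√(4πDt)), where n_e·A is the pore area the mass is dissolved in.
√(4πDt) = √(4π × 1.9 × 9.0) = 14.66 m, so C_max = 0.57/(0.28 × 380 × 14.66) = 0.000365 kg/m³.

0.000365 kg/m³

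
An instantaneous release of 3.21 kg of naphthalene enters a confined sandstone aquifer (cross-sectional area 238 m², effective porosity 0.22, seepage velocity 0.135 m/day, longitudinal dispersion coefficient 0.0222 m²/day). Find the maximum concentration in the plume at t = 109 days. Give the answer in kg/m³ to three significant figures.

The peak of an instantaneous 1D plume sits at x = vt; there the Gaussian factor is 1 and C_max = M/(n_e·A·√(4πDt)), where n_e·A is the pore area the mass is dissolved in.
√(4πDt) = √(4π × 0.0222 × 109) = 5.514 m, so C_max = 3.21/(0.22 × 238 × 5.514) = 0.0111 kg/m³.

0.0111 kg/m³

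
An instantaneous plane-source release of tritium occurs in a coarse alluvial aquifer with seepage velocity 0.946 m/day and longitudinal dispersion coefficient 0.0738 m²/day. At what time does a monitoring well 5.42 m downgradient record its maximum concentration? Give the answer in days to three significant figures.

5.65 days

For the 1D instantaneous-source solution, setting ∂C/∂t = 0 at fixed x gives v²t² + 2Dt − x² = 0, so t = (√(D² + v²x²) − D)/v².
√(D² + v²x²) = √(0.0738² + 0.946² × 5.42²) = 5.128; v² = 0.894916.
t = (5.128 − 0.0738)/0.894916 = 5.65 days (vs. the pure-advection estimate x/v = 5.73 d).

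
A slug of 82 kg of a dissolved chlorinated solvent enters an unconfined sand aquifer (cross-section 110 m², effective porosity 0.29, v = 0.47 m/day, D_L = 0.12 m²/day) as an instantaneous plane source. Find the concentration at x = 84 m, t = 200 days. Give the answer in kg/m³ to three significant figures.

For an instantaneous plane source, C(x,t) = M/(n_e·A·√(4πDt)) · exp(−(x−vt)²/(4Dt)), with n_e·A the pore (flow) area.
Plume center vt = 0.47 × 200 = 94 m, so the well at 84 m is 10 m upgradient of the peak.
√(4πDt) = 17.37 m, giving peak height M/(n_e·A·√(4πDt)) = 82/(0.29 × 110 × 17.37) = 0.1480 kg/m³.
(x−vt)²/(4Dt) = (-10)²/(4 × 0.12 × 200) = 1.042; exp(−1.042) = 0.3527.
C = 0.1480 × 0.3527 = 0.0522 kg/m³.

0.0522 kg/m³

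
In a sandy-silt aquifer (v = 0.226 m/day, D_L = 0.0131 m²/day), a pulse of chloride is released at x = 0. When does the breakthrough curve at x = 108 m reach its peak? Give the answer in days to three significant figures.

For the 1D instantaneous-source solution, setting ∂C/∂t = 0 at fixed x gives v²t² + 2Dt − x² = 0, so t = (√(D² + v²x²) − D)/v².
√(D² + v²x²) = √(0.0131² + 0.226² × 108²) = 24.41; v² = 0.051076.
t = (24.41 − 0.0131)/0.051076 = 478 days (vs. the pure-advection estimate x/v = 478 d).

478 days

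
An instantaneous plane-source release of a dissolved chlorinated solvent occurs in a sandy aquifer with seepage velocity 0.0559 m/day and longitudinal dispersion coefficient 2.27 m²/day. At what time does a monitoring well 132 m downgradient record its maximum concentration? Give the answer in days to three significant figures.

1740 days

For the 1D instantaneous-source solution, setting ∂C/∂t = 0 at fixed x gives v²t² + 2Dt − x² = 0, so t = (√(D² + v²x²) − D)/v².
√(D² + v²x²) = √(2.27² + 0.0559² × 132²) = 7.720; v² = 0.00312481.
t = (7.720 − 2.27)/0.00312481 = 1740 days (vs. the pure-advection estimate x/v = 2360 d).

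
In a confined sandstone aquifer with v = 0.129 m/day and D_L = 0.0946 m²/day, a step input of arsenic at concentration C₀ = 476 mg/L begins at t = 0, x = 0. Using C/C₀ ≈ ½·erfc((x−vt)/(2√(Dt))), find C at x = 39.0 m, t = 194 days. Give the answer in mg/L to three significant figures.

For a continuous step input, C/C₀ ≈ ½·erfc((x−vt)/(2√(Dt))).
vt = 0.129 × 194 = 25.026 m and 2√(Dt) = 2√(0.0946 × 194) = 8.568 m.
Argument (x−vt)/(2√(Dt)) = (39.0 − 25.026)/8.568 = 1.631; ½·erfc(1.631) = 0.01054.
C = 476 × 0.01054 = 5.02 mg/L.

5.02 mg/L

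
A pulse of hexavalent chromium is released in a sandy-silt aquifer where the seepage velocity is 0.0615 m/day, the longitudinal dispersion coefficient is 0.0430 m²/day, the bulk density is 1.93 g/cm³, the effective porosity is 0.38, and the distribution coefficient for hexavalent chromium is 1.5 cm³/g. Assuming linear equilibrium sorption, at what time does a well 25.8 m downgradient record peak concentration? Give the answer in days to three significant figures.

Retardation factor R = 1 + ρ_b·K_d/n = 1 + 1.93 × 1.5/0.38 = 8.618.
Sorption retards both mechanisms: v_R = v/R = 0.007136 m/day, D_R = D/R = 0.004990 m²/day.
Peak time from v_R²t² + 2D_R t − x² = 0: t = (√(D_R² + v_R²x²) − D_R)/v_R².
√(D_R² + v_R²x²) = √(0.004990² + 0.007136² × 25.8²) = 0.1842; v_R² = 5.092e-05.
t = (0.1842 − 0.004990)/5.092e-05 = 3520 days.

3520 days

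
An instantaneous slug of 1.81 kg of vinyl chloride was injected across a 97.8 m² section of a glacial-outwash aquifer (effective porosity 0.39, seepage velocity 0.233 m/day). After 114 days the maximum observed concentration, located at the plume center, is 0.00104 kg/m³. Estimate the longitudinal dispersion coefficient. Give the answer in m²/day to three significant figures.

1.45 m²/day

At the plume center C_max = M/(n_e·A·√(4πDt)), so D = M²/(4πt·(n_e·A·C_max)²).
n_e·A·C_max = 0.39 × 97.8 × 0.00104 = 0.03967 kg/m.
D = 1.81²/(4π × 114 × 0.03967²) = 1.45 m²/day.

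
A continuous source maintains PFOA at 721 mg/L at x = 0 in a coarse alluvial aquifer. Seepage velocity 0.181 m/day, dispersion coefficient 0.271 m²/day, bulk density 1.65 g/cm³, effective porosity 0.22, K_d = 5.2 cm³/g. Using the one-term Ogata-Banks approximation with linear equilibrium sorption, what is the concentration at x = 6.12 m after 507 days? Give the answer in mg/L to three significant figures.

52.1 mg/L

Retardation factor R = 1 + ρ_b·K_d/n = 1 + 1.65 × 5.2/0.22 = 40.00.
Sorption retards both mechanisms: v_R = v/R = 0.004525 m/day, D_R = D/R = 0.006775 m²/day.
v_R·t = 0.004525 × 507 = 2.294175 m; 2√(D_R t) = 3.707 m; argument = (6.12 − 2.294175)/3.707 = 1.032.
C = C₀ × ½·erfc(1.032) = 721 × 0.07222 = 52.1 mg/L.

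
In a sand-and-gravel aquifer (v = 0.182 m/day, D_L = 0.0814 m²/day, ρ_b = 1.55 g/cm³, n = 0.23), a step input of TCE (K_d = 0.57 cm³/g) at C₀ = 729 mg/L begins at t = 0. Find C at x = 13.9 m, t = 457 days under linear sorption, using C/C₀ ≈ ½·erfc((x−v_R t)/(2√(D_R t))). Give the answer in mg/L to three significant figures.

Retardation factor R = 1 + ρ_b·K_d/n = 1 + 1.55 × 0.57/0.23 = 4.841.
Sorption retards both mechanisms: v_R = v/R = 0.03760 m/day, D_R = D/R = 0.01681 m²/day.
v_R·t = 0.03760 × 457 = 17.1832 m; 2√(D_R t) = 5.543 m; argument = (13.9 − 17.1832)/5.543 = -0.5923.
C = C₀ × ½·erfc(-0.5923) = 729 × 0.7989 = 582 mg/L.

582 mg/L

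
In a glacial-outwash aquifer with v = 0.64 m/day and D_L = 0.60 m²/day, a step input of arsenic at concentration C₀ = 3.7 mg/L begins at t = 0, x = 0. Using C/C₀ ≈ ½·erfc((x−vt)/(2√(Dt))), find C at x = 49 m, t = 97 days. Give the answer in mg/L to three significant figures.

For a continuous step input, C/C₀ ≈ ½·erfc((x−vt)/(2√(Dt))).
vt = 0.64 × 97 = 62.08 m and 2√(Dt) = 2√(0.60 × 97) = 15.26 m.
Argument (x−vt)/(2√(Dt)) = (49 − 62.08)/15.26 = -0.8571; ½·erfc(-0.8571) = 0.8873.
C = 3.7 × 0.8873 = 3.28 mg/L.

3.28 mg/L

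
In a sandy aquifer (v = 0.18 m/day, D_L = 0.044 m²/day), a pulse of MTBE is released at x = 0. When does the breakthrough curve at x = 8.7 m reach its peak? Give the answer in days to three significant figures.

For the 1D instantaneous-source solution, setting ∂C/∂t = 0 at fixed x gives v²t² + 2Dt − x² = 0, so t = (√(D² + v²x²) − D)/v².
√(D² + v²x²) = √(0.044² + 0.18² × 8.7²) = 1.567; v² = 0.0324.
t = (1.567 − 0.044)/0.0324 = 47.0 days (vs. the pure-advection estimate x/v = 48.3 d).

47.0 days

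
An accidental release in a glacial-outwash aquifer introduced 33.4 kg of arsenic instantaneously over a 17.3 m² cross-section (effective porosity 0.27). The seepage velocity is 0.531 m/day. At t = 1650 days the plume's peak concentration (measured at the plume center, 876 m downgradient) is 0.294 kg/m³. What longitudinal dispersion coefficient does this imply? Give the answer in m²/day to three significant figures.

At the plume center C_max = M/(n_e·A·√(4πDt)), so D = M²/(4πt·(n_e·A·C_max)²).
n_e·A·C_max = 0.27 × 17.3 × 0.294 = 1.373 kg/m.
D = 33.4²/(4π × 1650 × 1.373²) = 0.0285 m²/day.

0.0285 m²/day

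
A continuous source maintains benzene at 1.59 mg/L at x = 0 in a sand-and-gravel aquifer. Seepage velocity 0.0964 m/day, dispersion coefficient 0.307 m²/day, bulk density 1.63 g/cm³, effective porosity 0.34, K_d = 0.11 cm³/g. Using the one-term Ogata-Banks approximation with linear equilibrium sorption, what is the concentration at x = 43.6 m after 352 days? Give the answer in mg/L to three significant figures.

Retardation factor R = 1 + ρ_b·K_d/n = 1 + 1.63 × 0.11/0.34 = 1.527.
Sorption retards both mechanisms: v_R = v/R = 0.06313 m/day, D_R = D/R = 0.2010 m²/day.
v_R·t = 0.06313 × 352 = 22.22176 m; 2√(D_R t) = 16.82 m; argument = (43.6 − 22.22176)/16.82 = 1.271.
C = C₀ × ½·erfc(1.271) = 1.59 × 0.03613 = 0.0574 mg/L.

0.0574 mg/L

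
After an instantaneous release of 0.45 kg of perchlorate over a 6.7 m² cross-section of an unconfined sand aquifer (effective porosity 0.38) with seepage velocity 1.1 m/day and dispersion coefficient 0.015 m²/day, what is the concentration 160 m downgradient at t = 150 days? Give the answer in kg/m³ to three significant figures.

For an instantaneous plane source, C(x,t) = M/(n_e·A·√(4πDt)) · exp(−(x−vt)²/(4Dt)), with n_e·A the pore (flow) area.
Plume center vt = 1.1 × 150 = 165 m, so the well at 160 m is 5 m upgradient of the peak.
√(4πDt) = 5.317 m, giving peak height M/(n_e·A·√(4πDt)) = 0.45/(0.38 × 6.7 × 5.317) = 0.03324 kg/m³.
(x−vt)²/(4Dt) = (-5)²/(4 × 0.015 × 150) = 2.778; exp(−2.778) = 0.06216.
C = 0.03324 × 0.06216 = 0.00207 kg/m³.

0.00207 kg/m³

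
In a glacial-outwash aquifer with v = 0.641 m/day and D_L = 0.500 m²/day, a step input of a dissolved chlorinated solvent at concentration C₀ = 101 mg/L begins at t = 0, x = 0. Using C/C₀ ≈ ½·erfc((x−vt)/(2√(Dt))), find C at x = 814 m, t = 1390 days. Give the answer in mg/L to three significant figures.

For a continuous step input, C/C₀ ≈ ½·erfc((x−vt)/(2√(Dt))).
vt = 0.641 × 1390 = 890.99 m and 2√(Dt) = 2√(0.500 × 1390) = 52.73 m.
Argument (x−vt)/(2√(Dt)) = (814 − 890.99)/52.73 = -1.460; ½·erfc(-1.460) = 0.9805.
C = 101 × 0.9805 = 99.0 mg/L.

99.0 mg/L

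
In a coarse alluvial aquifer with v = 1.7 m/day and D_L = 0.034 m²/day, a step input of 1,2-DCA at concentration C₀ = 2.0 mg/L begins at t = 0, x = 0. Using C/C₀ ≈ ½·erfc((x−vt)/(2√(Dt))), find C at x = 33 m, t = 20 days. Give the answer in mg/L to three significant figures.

For a continuous step input, C/C₀ ≈ ½·erfc((x−vt)/(2√(Dt))).
vt = 1.7 × 20 = 34 m and 2√(Dt) = 2√(0.034 × 20) = 1.649 m.
Argument (x−vt)/(2√(Dt)) = (33 − 34)/1.649 = -0.6064; ½·erfc(-0.6064) = 0.8044.
C = 2.0 × 0.8044 = 1.61 mg/L.

1.61 mg/L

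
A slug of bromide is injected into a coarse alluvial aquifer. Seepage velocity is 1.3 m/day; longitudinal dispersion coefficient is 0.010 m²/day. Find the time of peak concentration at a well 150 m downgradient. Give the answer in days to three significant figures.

115 days

For the 1D instantaneous-source solution, setting ∂C/∂t = 0 at fixed x gives v²t² + 2Dt − x² = 0, so t = (√(D² + v²x²) − D)/v².
√(D² + v²x²) = √(0.010² + 1.3² × 150²) = 195.0; v² = 1.69.
t = (195.0 − 0.010)/1.69 = 115 days (vs. the pure-advection estimate x/v = 115 d).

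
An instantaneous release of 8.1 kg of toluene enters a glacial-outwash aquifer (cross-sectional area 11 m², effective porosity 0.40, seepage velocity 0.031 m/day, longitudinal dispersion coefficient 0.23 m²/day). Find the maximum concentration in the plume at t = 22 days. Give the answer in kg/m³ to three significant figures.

The peak of an instantaneous 1D plume sits at x = vt; there the Gaussian factor is 1 and C_max = M/(n_e·A·√(4πDt)), where n_e·A is the pore area the mass is dissolved in.
√(4πDt) = √(4π × 0.23 × 22) = 7.974 m, so C_max = 8.1/(0.40 × 11 × 7.974) = 0.231 kg/m³.

0.231 kg/m³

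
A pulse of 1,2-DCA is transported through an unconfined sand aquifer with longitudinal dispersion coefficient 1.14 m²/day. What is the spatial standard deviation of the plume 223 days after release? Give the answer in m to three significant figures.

22.5 m

Dispersive spreading gives a Gaussian with σ² = 2Dt; advection only shifts the center.
σ = √(2 × 1.14 × 223) = 22.5 m.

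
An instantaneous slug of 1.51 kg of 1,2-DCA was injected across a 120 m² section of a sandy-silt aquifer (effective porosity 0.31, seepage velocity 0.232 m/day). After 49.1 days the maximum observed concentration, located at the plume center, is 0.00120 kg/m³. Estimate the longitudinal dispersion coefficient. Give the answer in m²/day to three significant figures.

At the plume center C_max = M/(n_e·A·√(4πDt)), so D = M²/(4πt·(n_e·A·C_max)²).
n_e·A·C_max = 0.31 × 120 × 0.00120 = 0.04464 kg/m.
D = 1.51²/(4π × 49.1 × 0.04464²) = 1.85 m²/day.

1.85 m²/day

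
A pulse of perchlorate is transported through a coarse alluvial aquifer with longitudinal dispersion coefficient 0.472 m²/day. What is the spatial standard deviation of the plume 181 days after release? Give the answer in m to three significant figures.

13.1 m

Dispersive spreading gives a Gaussian with σ² = 2Dt; advection only shifts the center.
σ = √(2 × 0.472 × 181) = 13.1 m.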